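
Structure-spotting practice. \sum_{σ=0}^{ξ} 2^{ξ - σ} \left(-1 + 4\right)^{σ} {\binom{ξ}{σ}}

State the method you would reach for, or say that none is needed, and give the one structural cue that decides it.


Verdict: the binomial theorem — terms weighting {\binom{ξ}{σ}} against matched powers of (-1 + 4) and 2 reassemble into ((-1 + 4) + 2)^ξ by the binomial theorem.


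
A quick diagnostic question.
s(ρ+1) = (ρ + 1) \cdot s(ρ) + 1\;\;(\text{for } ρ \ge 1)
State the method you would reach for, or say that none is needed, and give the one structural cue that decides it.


Diagnosis: a summation factor — one step of memory with a weight ρ + 1 that changes as the index grows — the summation-factor construction is built for this.


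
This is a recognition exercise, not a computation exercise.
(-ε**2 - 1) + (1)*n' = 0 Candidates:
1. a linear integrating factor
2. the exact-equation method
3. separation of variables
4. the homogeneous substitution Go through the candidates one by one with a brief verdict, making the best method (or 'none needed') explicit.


Method: no special technique — with n absent the equation is not coupled at all: direct integration in ε.
- a linear integrating factor — with the unknown absent the integrating factor is a formality; direct integration is the working structure.
- the exact-equation method: with the unknown absent from both coefficients, the cross-partial test holds emptily — nothing for the exact method to work on.
- separation of variables — any separation here is vacuous (nothing depends on the unknown); direct integration is the honest label.
- the homogeneous substitution: the ratio substitution does not collapse this equation.


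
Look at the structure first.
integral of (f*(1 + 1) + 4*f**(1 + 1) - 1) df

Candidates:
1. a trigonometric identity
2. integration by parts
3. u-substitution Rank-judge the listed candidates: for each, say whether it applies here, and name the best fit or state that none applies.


Diagnosis: no special technique — every term is a constant multiple of a power of f; term-wise power-rule integration needs no preliminary transformation.
- a trigonometric identity: there is no trigonometric structure at all — the integrand carries no sine or cosine to rewrite.
- integration by parts: parts would only shuffle a directly integrable integrand.
- u-substitution — any workable substitution here is cosmetic — the integrand is already in directly integrable form.


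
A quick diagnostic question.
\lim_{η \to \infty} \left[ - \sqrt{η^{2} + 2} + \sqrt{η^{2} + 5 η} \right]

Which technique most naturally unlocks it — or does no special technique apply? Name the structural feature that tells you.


Best approach: conjugate multiplication — the ∞ − ∞ radical form is the exact trigger for the conjugate maneuver.


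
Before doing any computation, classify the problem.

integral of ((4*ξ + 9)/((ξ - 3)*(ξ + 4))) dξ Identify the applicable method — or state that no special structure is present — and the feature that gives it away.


Method: partial fractions — the bottom factors while the top stays lower-degree — split into simple fractions and integrate piece by piece.


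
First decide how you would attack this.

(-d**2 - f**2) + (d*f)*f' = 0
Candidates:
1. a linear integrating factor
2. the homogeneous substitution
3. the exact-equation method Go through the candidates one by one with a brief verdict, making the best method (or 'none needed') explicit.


Best approach: the homogeneous substitution — the slope is degree-zero homogeneous: the ratio substitution v = f/d collapses it. A Bernoulli substitution is a fair alternative on this equation directly; the homogeneous reading takes it as given.
- a linear integrating factor — a nonlinear term in the unknown puts this outside the integrating-factor template.
- the homogeneous substitution: applicable, and directly so.
- the exact-equation method: no potential function has this form as its differential, as written.


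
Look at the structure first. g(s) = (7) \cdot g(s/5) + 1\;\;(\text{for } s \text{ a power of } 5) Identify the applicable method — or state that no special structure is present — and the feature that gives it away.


Technique: the master substitution — treat m = log base 5 of s as the new clock: one recursion step advances m by one while s scales by 5.


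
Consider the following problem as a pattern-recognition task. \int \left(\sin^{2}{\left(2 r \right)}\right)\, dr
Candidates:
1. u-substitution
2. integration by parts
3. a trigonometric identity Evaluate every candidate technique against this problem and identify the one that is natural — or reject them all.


Best approach: a trigonometric identity — \sin^{2}{\left(2 r \right)} is the textbook power-reduction case — identities first, antiderivatives second.
- u-substitution: no subexpression of the integrand serves as a whole-integral substitution inner — individual terms may offer their own, but none carries its derivative as a factor of the full integrand; a working change of variable would have to be constructed from outside the expression.
- integration by parts — not the natural route: no polynomial-kernel product appears — a recursive parts reduction of the trigonometric product exists, but the identity rewrite is direct.
- a trigonometric identity — yes, a natural case for it.


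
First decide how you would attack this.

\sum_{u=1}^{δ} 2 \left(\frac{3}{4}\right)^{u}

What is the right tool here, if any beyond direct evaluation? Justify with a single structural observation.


Technique: the geometric series formula — each summand is the previous one scaled by \frac{3}{4}; that constant multiplier is itself the geometric structure.


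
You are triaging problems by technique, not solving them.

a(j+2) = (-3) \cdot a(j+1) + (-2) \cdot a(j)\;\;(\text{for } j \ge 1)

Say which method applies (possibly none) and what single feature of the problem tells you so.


Method: the characteristic-root method — the recurrence is linear and homogeneous with constant coefficients, so the ansatz r^j turns it into a polynomial equation for r.


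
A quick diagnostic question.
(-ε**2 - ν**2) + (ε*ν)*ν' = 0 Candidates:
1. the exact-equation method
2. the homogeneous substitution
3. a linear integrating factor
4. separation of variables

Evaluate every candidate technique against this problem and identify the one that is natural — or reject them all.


Technique: the homogeneous substitution — the slope is degree-zero homogeneous: the ratio substitution v = ν/ε collapses it. This doubles as a Bernoulli equation in the unknown as written; the homogeneous route needs no setup at all.
- the exact-equation method: the mixed partial derivatives differ, so the left side is not a total differential.
- the homogeneous substitution — yes, a natural case for it.
- a linear integrating factor: the unknown enters nonlinearly (through a power, a denominator, or a transcendental function), which the linear integrating-factor recipe cannot absorb as-is — any repair would come from a preliminary substitution, not the factor.
- separation of variables: the two dependences are entangled, not a clean product of one-variable pieces.


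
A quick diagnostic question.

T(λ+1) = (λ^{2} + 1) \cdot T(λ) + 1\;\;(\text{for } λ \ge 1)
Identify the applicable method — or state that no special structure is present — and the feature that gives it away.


Best approach: a summation factor — it is first-order linear but the coefficient λ^{2} + 1 depends on the index, so multiply through by a summation factor to telescope it.


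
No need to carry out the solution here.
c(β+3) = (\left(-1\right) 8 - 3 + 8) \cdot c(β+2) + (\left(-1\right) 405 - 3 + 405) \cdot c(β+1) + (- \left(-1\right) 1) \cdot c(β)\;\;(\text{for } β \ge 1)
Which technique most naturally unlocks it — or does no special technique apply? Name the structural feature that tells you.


Best approach: the characteristic-root method — the recurrence treats every index alike (constant coefficients, no forcing) — precisely the regime where r^β trials close it.


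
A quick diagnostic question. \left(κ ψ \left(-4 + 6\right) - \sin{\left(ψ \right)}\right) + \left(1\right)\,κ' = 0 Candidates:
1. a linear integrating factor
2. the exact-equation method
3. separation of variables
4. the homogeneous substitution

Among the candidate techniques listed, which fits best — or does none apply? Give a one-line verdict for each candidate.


Technique: a linear integrating factor — linear in the unknown with genuine forcing: multiply through by the exponential of the integrated coefficient and the left side closes into one derivative.
- a linear integrating factor: yes, a natural case for it.
- the exact-equation method — no potential function has this form as its differential, as written.
- separation of variables: the two dependences do not factor apart.
- the homogeneous substitution: solved for the derivative, the right side changes under joint scaling of the two variables.


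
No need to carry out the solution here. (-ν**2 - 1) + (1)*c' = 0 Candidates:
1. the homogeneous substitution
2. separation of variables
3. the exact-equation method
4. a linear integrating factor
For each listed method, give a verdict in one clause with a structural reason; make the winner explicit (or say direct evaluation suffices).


Diagnosis: no special technique — with c absent the equation is not coupled at all: direct integration in ν.
- the homogeneous substitution — rescaling both variables together changes the slope, so no ratio substitution collapses it.
- separation of variables: any separation here is vacuous (nothing depends on the unknown); direct integration is the honest label.
- the exact-equation method — the unknown never enters the equation — exactness holds emptily, with nothing for the method to add.
- a linear integrating factor — the linear template holds only trivially here (the unknown is absent, so the coefficient is zero) — the method is not the natural label.


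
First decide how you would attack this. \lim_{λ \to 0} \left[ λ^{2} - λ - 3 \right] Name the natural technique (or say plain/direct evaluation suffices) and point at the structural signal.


Best approach: no special technique — no vanishing denominator and no indeterminate clash at the point — evaluation is immediate.


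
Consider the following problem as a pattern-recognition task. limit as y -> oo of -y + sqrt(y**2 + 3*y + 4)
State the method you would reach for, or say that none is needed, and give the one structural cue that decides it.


Diagnosis: conjugate multiplication — both pieces blow up but their difference is finite; the conjugate trick rationalizes sqrt(y**2 + 3*y + 4) - y.


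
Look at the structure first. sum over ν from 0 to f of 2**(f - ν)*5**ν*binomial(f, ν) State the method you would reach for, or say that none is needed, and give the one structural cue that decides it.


Technique: the binomial theorem — binomial(f, ν) weighting matched powers of 5 and 2 is the expanded form of (5 + 2)^f — fold it back up.


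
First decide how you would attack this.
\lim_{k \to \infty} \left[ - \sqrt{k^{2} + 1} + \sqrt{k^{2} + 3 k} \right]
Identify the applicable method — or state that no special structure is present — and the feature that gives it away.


Technique: conjugate multiplication — two divergent pieces with a minus sign between them and a radical in the mix: rationalize \sqrt{k^{2} + 3 k} - \sqrt{k^{2} + 1} before any limit law applies.


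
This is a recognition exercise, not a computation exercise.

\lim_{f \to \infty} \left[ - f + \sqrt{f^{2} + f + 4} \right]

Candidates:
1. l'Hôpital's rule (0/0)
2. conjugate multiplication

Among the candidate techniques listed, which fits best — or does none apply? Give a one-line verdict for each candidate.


Best approach: conjugate multiplication — the difference \sqrt{f^{2} + f + 4} - f is an ∞ − ∞ stalemate; its conjugate partner breaks the tie.
- l'Hôpital's rule (0/0): the expression is a difference driving to ∞ − ∞, not a 0/0 quotient — there is no ratio for the rule to differentiate.
- conjugate multiplication: yes — fits the structure here.


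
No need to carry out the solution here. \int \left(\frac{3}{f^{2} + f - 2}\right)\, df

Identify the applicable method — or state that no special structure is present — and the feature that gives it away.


Diagnosis: partial fractions — rational integrand, reducible denominator f^{2} + f - 2: decompose first, integrate second.


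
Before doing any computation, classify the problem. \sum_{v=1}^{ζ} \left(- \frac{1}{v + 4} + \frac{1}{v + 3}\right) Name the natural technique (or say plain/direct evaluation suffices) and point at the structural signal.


Diagnosis: telescoping — a difference of consecutive values of one function (\frac{1}{v + 3} at one index and the next) — telescoping by construction.


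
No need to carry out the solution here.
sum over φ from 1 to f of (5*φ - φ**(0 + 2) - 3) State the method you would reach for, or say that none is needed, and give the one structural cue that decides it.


Diagnosis: no special technique — no cancellation, no constant ratio, no binomial weights — just polynomial terms summed directly.


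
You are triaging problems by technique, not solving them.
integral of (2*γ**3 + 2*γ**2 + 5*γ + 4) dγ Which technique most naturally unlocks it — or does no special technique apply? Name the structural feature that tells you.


Technique: no special technique — nothing composite, nothing rational, nothing trigonometric — each constant-multiple power of γ integrates by the power rule alone.


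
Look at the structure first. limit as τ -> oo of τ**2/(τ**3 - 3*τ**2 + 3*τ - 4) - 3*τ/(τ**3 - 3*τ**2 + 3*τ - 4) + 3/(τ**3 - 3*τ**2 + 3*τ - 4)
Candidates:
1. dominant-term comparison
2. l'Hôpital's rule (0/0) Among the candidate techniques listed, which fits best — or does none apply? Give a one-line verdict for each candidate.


Technique: dominant-term comparison — divide through by the highest power of τ; every lower-order term dies and the dominant terms decide the limit.
- dominant-term comparison: a fit — the right tool for this form.
- l'Hôpital's rule (0/0): viewed as a single quotient this runs to ∞/∞, not the 0/0 clash this candidate addresses; an at-infinity variant of the rule would resolve it, but comparing leading growth reads the answer without differentiating.


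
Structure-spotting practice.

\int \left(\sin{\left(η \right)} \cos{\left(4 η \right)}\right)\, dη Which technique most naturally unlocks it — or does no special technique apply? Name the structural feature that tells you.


Verdict: a trigonometric identity — split \sin{\left(η \right)} \cos{\left(4 η \right)} with the angle-addition identities: the resulting sum integrates term by term.


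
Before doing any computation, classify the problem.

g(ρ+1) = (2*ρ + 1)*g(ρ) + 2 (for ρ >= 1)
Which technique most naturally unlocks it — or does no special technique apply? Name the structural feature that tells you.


Diagnosis: a summation factor — one step of memory with a weight 2*ρ + 1 that changes as the index grows — the summation-factor construction is built for this.


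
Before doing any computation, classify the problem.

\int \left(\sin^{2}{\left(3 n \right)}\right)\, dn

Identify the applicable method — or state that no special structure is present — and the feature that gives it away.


Diagnosis: a trigonometric identity — apply power reduction to \sin^{2}{\left(3 n \right)}; each application halves the trigonometric degree.


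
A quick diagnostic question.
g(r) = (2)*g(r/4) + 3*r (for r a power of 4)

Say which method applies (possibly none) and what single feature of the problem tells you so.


Best approach: the master substitution — the argument r/4 divides the index by 4; the standard r = 4^m substitution converts it to a constant-shift recurrence.


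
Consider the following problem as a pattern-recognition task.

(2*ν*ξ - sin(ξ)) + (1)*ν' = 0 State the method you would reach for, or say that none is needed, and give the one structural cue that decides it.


Technique: a linear integrating factor — linear in the unknown with genuine forcing: multiply through by the exponential of the integrated coefficient and the left side closes into one derivative.


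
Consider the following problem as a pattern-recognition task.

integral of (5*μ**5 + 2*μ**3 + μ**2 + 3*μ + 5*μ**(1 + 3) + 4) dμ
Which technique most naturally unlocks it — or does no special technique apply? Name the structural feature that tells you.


Technique: no special technique — scan for structure and find none: constant multiples of powers of μ, integrate directly.


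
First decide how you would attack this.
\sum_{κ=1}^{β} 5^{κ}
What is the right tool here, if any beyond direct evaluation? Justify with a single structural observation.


Method: the geometric series formula — the ratio of consecutive terms is the constant 5, independent of the index — a geometric sum.


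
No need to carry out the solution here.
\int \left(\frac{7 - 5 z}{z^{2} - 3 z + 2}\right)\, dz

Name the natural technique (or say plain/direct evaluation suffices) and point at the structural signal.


Method: partial fractions — the integrand is a proper rational function and its denominator z^{2} - 3 z + 2 factors into distinct pieces, so it splits into simple fractions.


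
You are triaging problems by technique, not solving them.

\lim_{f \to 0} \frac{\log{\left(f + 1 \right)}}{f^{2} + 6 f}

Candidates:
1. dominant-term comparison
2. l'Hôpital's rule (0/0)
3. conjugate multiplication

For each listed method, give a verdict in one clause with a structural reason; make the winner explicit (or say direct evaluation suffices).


Method: l'Hôpital's rule (0/0) — substituting 0 gives 0 over 0; differentiate top and bottom once and re-evaluate. A local series expansion at the point resolves it as well; the rule is the packaged version of that step.
- dominant-term comparison — no ranking of term growth rates resolves the limit here.
- l'Hôpital's rule (0/0) — yes, a natural case for it.
- conjugate multiplication: no divergent radical difference is present for a conjugate pair to cancel.


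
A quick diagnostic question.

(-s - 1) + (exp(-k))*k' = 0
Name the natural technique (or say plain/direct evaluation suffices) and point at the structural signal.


Best approach: separation of variables — all dependence on the two variables factors apart, the defining separable shape. The equation is exact as it stands too — a potential function exists — though separation reads the split structure directly.


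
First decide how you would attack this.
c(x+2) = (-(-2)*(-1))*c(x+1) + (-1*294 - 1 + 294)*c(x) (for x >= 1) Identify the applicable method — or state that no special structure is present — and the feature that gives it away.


Verdict: the characteristic-root method — the recurrence is linear and homogeneous with constant coefficients, so the ansatz r^x turns it into a polynomial equation for r.


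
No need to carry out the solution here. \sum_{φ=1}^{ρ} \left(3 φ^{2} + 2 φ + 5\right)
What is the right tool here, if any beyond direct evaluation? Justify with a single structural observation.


Method: no special technique — every summand is a constant multiple of a power of φ — apply the standard power-sum identities one degree at a time.


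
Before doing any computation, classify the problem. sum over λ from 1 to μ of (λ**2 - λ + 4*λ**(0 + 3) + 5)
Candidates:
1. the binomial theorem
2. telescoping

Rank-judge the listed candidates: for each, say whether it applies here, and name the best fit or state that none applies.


Method: no special technique — recognize the absence of structure: constant-multiple powers of λ summed plainly, no special method required.
- the binomial theorem: no binomial coefficients pair up with complementary powers here.
- telescoping: the terms as presented offer no neighboring cancellation — a telescoping rewrite may exist, but the displayed structure does not hand one over.


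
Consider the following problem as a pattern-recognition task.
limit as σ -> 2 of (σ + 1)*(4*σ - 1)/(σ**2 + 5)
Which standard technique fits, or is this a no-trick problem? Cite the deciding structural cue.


Technique: no special technique — no denominator vanishes and nothing blows up at 2: direct substitution is the whole computation.


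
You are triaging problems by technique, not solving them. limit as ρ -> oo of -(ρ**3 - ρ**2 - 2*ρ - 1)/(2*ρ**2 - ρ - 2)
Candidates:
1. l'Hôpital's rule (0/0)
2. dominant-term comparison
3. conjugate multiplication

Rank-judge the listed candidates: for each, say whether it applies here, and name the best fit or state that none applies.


Verdict: dominant-term comparison — at large ρ only the top-degree terms survive; compare the leading terms and the limit falls out.
- l'Hôpital's rule (0/0): viewed as a single quotient this runs to ∞/∞, not the 0/0 clash this candidate addresses; an at-infinity variant of the rule would resolve it, but comparing leading growth reads the answer without differentiating.
- dominant-term comparison: applies; the problem has the shape this method handles.
- conjugate multiplication: the conjugate move applies to radical differences, which this is not.


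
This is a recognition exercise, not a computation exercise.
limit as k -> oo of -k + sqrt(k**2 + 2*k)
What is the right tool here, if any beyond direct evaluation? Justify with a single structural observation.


Method: conjugate multiplication — this difference gives up after one conjugate multiplication — the radical structure cancels against its conjugate.


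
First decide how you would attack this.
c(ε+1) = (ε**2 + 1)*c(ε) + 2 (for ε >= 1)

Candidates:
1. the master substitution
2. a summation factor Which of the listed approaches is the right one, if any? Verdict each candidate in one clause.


Best approach: a summation factor — first-order, linear, moving coefficient ε**2 + 1: the discrete analogue of an integrating factor handles it.
- the master substitution — the recursive argument is a shift of the index, not a fixed fraction of it.
- a summation factor — applies; the problem has the shape this method handles.


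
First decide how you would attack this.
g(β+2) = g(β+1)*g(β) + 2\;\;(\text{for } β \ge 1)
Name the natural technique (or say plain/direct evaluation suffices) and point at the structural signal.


Method: no special technique — the recurrence is nonlinear in the sequence values; study it directly, no linear machinery applies.


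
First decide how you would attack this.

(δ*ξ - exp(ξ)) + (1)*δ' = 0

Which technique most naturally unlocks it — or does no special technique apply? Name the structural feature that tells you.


Best approach: a linear integrating factor — first power of δ, nonzero forcing: the integrating-factor recipe applies verbatim with p = ξ.


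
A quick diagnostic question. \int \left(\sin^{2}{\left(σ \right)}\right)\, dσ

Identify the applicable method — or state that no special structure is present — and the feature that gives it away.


Technique: a trigonometric identity — an even power like \sin^{2}{\left(σ \right)} flattens under the half-angle identity into first-degree cosines you can integrate directly.


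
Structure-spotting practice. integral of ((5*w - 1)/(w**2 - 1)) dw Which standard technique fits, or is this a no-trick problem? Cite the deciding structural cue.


Technique: partial fractions — a proper rational integrand whose denominator splits into simpler factors — decompose into partial fractions first.


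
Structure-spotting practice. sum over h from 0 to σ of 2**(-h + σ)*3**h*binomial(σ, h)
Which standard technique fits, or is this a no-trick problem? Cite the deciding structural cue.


Method: the binomial theorem — terms weighting binomial(σ, h) against matched powers of 3 and 2 reassemble into (3 + 2)^σ by the binomial theorem.


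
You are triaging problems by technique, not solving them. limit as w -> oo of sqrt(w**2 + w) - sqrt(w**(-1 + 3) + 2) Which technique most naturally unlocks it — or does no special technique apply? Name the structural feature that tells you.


Technique: conjugate multiplication — both pieces blow up but their difference is finite; the conjugate trick rationalizes sqrt(w**2 + w) - sqrt(w**(-1 + 3) + 2).


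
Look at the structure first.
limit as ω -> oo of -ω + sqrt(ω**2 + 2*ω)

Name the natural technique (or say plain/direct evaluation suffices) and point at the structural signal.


Verdict: conjugate multiplication — neither sqrt(ω**2 + 2*ω) nor ω converges alone, so rewrite their difference as a conjugate-rationalized quotient first.


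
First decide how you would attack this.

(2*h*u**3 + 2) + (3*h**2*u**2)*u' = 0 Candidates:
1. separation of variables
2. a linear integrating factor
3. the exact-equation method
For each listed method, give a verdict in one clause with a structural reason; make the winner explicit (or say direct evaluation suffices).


Technique: the exact-equation method — because the two cross partials coincide, the form is conservative as written — recover its potential in (h, u).
- separation of variables — no algebra isolates the independent variable on one side and the unknown on the other.
- a linear integrating factor — a nonlinear term in the unknown puts this outside the integrating-factor template.
- the exact-equation method — yes — fits the structure here.


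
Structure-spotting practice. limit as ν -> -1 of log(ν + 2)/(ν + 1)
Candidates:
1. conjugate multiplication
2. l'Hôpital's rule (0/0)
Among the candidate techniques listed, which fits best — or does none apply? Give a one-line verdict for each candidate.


Best approach: l'Hôpital's rule (0/0) — both numerator and denominator vanish at -1: the genuine 0/0 indeterminate that l'Hôpital exists for. Expanding numerator and denominator to first order gives the same value — the rule automates exactly that.
- conjugate multiplication: multiplying by a conjugate would not remove any indeterminacy here.
- l'Hôpital's rule (0/0): yes — fits the structure here.


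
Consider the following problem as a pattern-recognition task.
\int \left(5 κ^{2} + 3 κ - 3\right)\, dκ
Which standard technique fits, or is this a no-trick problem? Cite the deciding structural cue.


Technique: no special technique — a term-by-term power-rule job in κ; no substitution or rearrangement earns its keep here.


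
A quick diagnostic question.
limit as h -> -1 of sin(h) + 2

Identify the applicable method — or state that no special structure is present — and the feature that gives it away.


Best approach: no special technique — the function is continuous at -1; evaluation is itself the limit, no machinery required.


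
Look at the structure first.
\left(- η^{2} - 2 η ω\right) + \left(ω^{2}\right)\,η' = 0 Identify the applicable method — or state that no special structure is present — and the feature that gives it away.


Verdict: the homogeneous substitution — the slope's numerator and denominator have matching total degree, so it depends only on η/ω and the ratio substitution collapses it. This doubles as a Bernoulli equation in the unknown as written; the homogeneous route needs no setup at all.


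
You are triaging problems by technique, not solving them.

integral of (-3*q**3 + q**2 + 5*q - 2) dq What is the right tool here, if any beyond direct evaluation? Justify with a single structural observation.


Method: no special technique — scan for structure and find none: constant multiples of powers of q, integrate directly.


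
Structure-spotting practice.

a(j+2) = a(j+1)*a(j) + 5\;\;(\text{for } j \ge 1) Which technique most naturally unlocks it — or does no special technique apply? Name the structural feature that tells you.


Method: no special technique — the map from one term to the next is curved, not linear, so linear closed-form machinery does not attach.


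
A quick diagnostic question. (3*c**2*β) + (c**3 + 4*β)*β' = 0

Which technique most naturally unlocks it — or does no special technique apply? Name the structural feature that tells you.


Diagnosis: the exact-equation method — d/dβ of 3*c**2*β equals d/dc of c**3 + 4*β: the form is a total differential of one potential — integrate it exactly.


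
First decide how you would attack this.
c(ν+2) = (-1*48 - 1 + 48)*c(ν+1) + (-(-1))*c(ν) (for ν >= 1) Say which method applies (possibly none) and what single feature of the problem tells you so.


Technique: the characteristic-root method — linear, homogeneous, constant coefficients: solutions of the form r^ν exist — find the roots of the characteristic polynomial.


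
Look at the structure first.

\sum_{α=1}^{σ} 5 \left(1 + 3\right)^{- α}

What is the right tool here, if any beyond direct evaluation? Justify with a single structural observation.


Method: the geometric series formula — consecutive terms stand in a fixed index-free ratio — the geometric sum formula closes it.


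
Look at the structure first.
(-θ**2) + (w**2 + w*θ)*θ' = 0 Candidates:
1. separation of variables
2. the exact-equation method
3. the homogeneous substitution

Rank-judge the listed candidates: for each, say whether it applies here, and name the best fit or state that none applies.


Diagnosis: the homogeneous substitution — the slope is degree-zero homogeneous: the ratio substitution v = θ/w collapses it. With the right rearrangement (exchanging the roles of the variables where needed), this also fits a Bernoulli template; the homogeneous substitution reads the structure directly.
- separation of variables: the two dependences are entangled, not a clean product of one-variable pieces.
- the exact-equation method — the cross partial derivatives disagree, so no single potential exists.
- the homogeneous substitution — applies; the problem has the shape this method handles.


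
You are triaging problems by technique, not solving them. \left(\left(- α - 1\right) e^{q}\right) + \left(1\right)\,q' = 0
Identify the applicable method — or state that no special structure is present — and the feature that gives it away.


Technique: separation of variables — all dependence on the two variables factors apart, the defining separable shape.


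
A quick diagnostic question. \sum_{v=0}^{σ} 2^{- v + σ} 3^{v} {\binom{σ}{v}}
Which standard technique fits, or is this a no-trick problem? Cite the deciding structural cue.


Technique: the binomial theorem — the summand is term v of a binomial expansion in 3 and 2; the whole sum is a single power.


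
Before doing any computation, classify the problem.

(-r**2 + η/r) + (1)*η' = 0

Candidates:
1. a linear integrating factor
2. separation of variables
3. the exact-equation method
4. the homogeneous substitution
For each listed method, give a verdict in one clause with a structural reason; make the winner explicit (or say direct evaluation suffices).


Verdict: a linear integrating factor — linear in the unknown with genuine forcing: multiply through by the exponential of the integrated coefficient and the left side closes into one derivative.
- a linear integrating factor: yes — fits the structure here.
- separation of variables: the two dependences are entangled, not a clean product of one-variable pieces.
- the exact-equation method — no potential function has this form as its differential, as written.
- the homogeneous substitution: the slope does not depend on the ratio of the variables alone.


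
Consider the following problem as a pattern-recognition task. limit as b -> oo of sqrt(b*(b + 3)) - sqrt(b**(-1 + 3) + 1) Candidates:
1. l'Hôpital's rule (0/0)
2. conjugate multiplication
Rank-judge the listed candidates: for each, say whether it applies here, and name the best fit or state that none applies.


Verdict: conjugate multiplication — this difference gives up after one conjugate multiplication — the radical structure cancels against its conjugate.
- l'Hôpital's rule (0/0) — substitution produces ∞ − ∞ rather than a vanishing quotient; the rule needs a 0/0 ratio to act on.
- conjugate multiplication: yes, a natural case for it.


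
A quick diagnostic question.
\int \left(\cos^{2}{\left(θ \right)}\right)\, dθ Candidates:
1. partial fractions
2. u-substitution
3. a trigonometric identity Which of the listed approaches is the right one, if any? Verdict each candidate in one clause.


Diagnosis: a trigonometric identity — \cos^{2}{\left(θ \right)} is an even power — the power-reduction identity rewrites it into first-degree cosines.
- partial fractions — there is no rational-function structure to decompose.
- u-substitution: no subexpression of the integrand serves as a whole-integral substitution inner — individual terms may offer their own, but none carries its derivative as a factor of the full integrand; a working change of variable would have to be constructed from outside the expression.
- a trigonometric identity: a fit — the right tool for this form.


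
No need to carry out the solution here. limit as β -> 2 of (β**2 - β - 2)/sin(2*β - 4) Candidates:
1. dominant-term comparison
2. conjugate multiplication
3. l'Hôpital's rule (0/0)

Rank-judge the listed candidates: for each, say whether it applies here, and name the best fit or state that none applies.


Technique: l'Hôpital's rule (0/0) — plug in 2: top and bottom both hit zero, so differentiate each and retry. A local series expansion at the point resolves it as well; the rule is the packaged version of that step.
- dominant-term comparison: this is not a rational comparison of growth rates at infinity.
- conjugate multiplication — multiplying by a conjugate would not remove any indeterminacy here.
- l'Hôpital's rule (0/0) — applicable, and directly so.


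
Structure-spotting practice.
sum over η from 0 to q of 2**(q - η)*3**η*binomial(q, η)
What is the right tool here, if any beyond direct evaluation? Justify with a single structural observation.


Diagnosis: the binomial theorem — the summand is term η of a binomial expansion in 3 and 2; the whole sum is a single power.


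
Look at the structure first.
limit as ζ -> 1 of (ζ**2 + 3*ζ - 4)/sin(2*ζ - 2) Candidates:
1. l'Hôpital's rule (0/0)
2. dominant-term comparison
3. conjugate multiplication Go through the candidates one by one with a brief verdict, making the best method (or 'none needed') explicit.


Verdict: l'Hôpital's rule (0/0) — the 0/0 form at 1 is the signature situation for l'Hôpital's rule. The standard small-argument limits would also carry it; the rule is the systematic route.
- l'Hôpital's rule (0/0): yes, a natural case for it.
- dominant-term comparison: this limit is not decided by comparing polynomial growth at infinity.
- conjugate multiplication: rationalization has no target — no divergent radical difference appears.


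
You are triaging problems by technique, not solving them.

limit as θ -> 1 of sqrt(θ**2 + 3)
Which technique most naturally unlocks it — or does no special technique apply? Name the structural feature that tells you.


Best approach: no special technique — nothing blocks direct substitution at 1: plug in and finish.


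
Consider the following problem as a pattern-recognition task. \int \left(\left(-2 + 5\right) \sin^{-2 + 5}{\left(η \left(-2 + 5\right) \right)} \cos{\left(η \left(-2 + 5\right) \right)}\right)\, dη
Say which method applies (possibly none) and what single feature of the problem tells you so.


Best approach: u-substitution — collected, the integrand has one factor that is, up to a constant, the derivative of an inner expression the rest depends on — substitute for that inner expression.


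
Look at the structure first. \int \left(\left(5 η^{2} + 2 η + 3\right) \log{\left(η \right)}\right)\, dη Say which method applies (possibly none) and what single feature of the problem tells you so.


Diagnosis: integration by parts — logs resist antidifferentiation but differentiate beautifully; pair \log{\left(η \right)} with the polynomial 5 η^{2} + 2 η + 3 via parts.


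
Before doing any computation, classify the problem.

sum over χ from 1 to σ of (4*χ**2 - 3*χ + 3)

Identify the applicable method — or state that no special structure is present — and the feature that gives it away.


Verdict: no special technique — recognize the absence of structure: constant-multiple powers of χ summed plainly, no special method required.


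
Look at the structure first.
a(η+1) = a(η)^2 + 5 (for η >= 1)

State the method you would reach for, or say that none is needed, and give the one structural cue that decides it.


Diagnosis: no special technique — once the recursion is nonlinear, characteristic roots, master substitutions, and summation factors are all off the table.


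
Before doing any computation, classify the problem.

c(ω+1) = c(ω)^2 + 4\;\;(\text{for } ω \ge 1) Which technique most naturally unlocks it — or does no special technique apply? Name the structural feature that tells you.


Method: no special technique — each new value is a nonlinear function of earlier ones — scaling arguments and superposition both fail.


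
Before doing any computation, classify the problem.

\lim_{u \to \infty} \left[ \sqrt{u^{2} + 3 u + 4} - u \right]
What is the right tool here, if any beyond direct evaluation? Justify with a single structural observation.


Technique: conjugate multiplication — divergence minus divergence hides a finite answer — expose it by pairing \sqrt{u^{2} + 3 u + 4} - u with its conjugate.


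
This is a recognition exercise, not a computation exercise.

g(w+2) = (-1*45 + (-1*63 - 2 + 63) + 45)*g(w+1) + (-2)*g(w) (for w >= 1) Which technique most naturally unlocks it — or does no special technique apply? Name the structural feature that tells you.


Diagnosis: the characteristic-root method — this is the constant-coefficient homogeneous case — the whole solution in w reduces to a polynomial's roots.


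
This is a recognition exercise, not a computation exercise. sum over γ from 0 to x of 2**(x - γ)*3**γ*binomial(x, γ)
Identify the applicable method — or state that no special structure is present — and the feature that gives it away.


Method: the binomial theorem — the binomial coefficients weight matched powers of 3 and 2, which is exactly the expansion of a binomial power.


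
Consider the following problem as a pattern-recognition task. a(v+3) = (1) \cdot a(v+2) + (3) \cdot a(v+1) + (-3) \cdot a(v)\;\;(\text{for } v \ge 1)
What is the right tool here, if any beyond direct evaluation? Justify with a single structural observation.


Verdict: the characteristic-root method — try a geometric ansatz r^v: constant coefficients turn the recurrence into one polynomial equation in r.


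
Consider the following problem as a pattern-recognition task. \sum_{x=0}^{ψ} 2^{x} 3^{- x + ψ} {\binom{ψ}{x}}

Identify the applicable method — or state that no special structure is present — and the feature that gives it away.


Verdict: the binomial theorem — binomial coefficients against complementary powers of 2 and 3: recognize the binomial expansion and resum.


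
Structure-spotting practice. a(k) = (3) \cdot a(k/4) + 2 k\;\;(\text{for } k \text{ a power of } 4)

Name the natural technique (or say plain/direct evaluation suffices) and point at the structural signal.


Best approach: the master substitution — the argument contracts 4-fold per step: reindex k exponentially and solve the linear recurrence in the new index.
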